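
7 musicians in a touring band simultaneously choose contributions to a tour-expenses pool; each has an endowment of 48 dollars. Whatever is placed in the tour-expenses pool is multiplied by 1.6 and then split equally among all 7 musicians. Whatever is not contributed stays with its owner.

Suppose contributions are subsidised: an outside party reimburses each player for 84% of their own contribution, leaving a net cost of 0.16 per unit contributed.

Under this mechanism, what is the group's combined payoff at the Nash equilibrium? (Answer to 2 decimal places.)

819.84 dollars

Under the mechanism each unit contributed yields (1.6/7) / 0.16 = 1.4286 back to its contributor per unit of net cost, which exceeds 1, making full contribution the dominant choice for everyone.
So the Nash equilibrium is full contribution by all 7; the group earns 7 × (48 × 0.84 + 1.6 × 48) = 819.84.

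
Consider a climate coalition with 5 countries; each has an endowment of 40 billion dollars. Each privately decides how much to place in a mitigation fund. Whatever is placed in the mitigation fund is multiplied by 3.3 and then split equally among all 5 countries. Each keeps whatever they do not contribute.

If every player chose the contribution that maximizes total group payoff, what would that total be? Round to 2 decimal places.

Each contributed unit returns 3.300 to the group as a whole (0.6600 to each of 5 players), which exceeds 1, so the social optimum is full contribution: group total = 3.300 × 200 = 660.00.

660.00 billion dollars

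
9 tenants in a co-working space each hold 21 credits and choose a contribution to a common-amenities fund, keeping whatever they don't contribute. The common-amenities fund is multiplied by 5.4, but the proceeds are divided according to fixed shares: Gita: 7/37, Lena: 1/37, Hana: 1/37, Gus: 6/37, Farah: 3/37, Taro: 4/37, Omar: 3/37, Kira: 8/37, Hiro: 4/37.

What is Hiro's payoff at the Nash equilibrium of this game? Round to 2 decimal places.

For player j, contributing a unit is worthwhile iff 5.4 × (j's share) ≥ 1, i.e. iff j's share is at least 0.1852.
Gita and Kira clear that bar, contributing 21 each; the remaining 7 contribute 0. Total contributed: 42.
Hiro keeps 21 and receives 5.4 × 42 × 4/37 = 24.52 from the common-amenities fund, for a payoff of 45.52.

45.52 credits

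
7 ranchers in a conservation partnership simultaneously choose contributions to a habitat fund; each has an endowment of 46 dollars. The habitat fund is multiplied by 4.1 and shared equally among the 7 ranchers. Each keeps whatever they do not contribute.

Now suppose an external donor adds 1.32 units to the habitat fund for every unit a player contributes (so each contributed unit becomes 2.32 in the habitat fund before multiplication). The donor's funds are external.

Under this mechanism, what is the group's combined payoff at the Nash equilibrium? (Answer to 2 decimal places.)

3062.86 dollars

Under the mechanism each unit contributed yields 4.1 × 2.32 / 7 = 1.3589 back to its contributor per unit of net cost, which exceeds 1, making full contribution the dominant choice for everyone.
So the Nash equilibrium is full contribution by all 7; the group earns 4.1 × 2.32 × 322 = 3062.86.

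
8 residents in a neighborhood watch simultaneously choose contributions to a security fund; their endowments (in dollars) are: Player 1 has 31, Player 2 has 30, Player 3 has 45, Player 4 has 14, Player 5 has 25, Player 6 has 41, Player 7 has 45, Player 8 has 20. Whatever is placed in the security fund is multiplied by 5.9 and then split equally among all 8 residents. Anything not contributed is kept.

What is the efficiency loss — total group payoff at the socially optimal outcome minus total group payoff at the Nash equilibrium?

The private return per contributed unit is 5.9/8 = 0.7375 < 1 for every player regardless of endowment, so the Nash equilibrium is zero contribution and the group total is Σ E_j = 31 + 30 + 45 + 14 + 25 + 41 + 45 + 20 = 251.
Each contributed unit returns 5.900 to the group, so the social optimum is full contribution by everyone: group total = 5.900 × 251 = 1480.90.
Efficiency loss = (5.900 − 1) × 251 = 1229.90.

1229.90 dollars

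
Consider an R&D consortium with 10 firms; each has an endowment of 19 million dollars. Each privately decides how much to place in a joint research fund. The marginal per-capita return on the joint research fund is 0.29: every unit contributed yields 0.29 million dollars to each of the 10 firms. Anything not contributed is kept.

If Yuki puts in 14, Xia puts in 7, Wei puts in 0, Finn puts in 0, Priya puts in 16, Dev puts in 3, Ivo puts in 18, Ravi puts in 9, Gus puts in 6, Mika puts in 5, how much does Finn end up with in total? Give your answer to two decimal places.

Total contributed: 14 + 7 + 0 + 0 + 16 + 3 + 18 + 9 + 6 + 5 = 78.
Each receives 0.29 × 78 = 22.62 from the joint research fund.
Finn keeps 19 − 0 = 19, so Finn's payoff is 19 + 22.62 = 41.62.

41.62 million dollars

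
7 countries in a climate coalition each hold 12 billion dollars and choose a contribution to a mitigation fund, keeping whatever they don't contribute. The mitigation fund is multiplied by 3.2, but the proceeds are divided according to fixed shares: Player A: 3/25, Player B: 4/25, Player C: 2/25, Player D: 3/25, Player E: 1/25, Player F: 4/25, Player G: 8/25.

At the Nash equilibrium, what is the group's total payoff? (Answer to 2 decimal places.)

110.40 billion dollars

Each unit j contributes comes back to j as 3.2 × (j's share), so j prefers to contribute only if that share exceeds 1/3.2 = 0.3125; otherwise keeping the unit dominates.
Only Player G (8/25) clears that bar, contributing 12; the remaining 6 contribute 0. Total contributed: 12.
The mitigation fund pays out 3.2 × 12 = 38.40 in total (split across the unequal shares, but the aggregate is all that matters for the group sum).
The 6 free-riders keep 12 each, adding 72. Group total = 72 + 38.40 = 110.40.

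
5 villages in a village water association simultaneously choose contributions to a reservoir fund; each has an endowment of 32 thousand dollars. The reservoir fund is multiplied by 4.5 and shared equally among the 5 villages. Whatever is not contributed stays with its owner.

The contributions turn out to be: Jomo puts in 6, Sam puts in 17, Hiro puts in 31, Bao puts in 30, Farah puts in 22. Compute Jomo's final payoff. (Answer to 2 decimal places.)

Total contributed: 6 + 17 + 31 + 30 + 22 = 106.
Each receives 4.5 × 106 / 5 = 95.40 from the reservoir fund.
Jomo keeps 32 − 6 = 26, so Jomo's payoff is 26 + 95.40 = 121.40.

121.40 thousand dollars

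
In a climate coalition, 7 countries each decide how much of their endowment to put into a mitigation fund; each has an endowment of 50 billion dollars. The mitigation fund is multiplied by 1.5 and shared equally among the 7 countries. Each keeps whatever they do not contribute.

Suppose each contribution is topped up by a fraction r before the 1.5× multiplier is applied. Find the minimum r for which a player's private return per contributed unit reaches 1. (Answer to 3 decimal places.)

With matching at rate r, one contributed unit becomes (1 + r) in the mitigation fund and returns 1.5 × (1 + r) / 7 to the contributor.
Setting this equal to 1: 1 + r = 7/1.5 = 4.6667.
So the minimum matching rate is r = 4.6667 − 1 = 3.667.

3.667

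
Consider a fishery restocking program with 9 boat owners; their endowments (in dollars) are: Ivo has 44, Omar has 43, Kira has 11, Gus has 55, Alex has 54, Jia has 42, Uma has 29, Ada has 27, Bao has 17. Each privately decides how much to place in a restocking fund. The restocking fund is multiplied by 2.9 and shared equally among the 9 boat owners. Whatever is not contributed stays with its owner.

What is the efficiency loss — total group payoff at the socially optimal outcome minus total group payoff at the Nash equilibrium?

611.80 dollars

The private return per contributed unit is 2.9/9 = 0.3222 < 1 for every player regardless of endowment, so the Nash equilibrium is zero contribution and the group total is Σ E_j = 44 + 43 + 11 + 55 + 54 + 42 + 29 + 27 + 17 = 322.
Each contributed unit returns 2.900 to the group, so the social optimum is full contribution by everyone: group total = 2.900 × 322 = 933.80.
Efficiency loss = (2.900 − 1) × 322 = 611.80.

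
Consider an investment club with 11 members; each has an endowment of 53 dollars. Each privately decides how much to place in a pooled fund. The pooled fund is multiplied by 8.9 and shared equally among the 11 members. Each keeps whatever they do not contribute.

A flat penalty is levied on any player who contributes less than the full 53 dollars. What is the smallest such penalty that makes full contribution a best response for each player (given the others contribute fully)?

Given the others contribute fully, the best deviation is to contribute 0 (any partial contribution still incurs the fine and gives up units whose private return 0.8091 is below 1).
Deviating from 53 to 0 saves 53 dollars but forfeits the deviator's share of the drop in the pooled fund: 8.9/11 × 53 = 42.88.
So the deviation gain is 53 − 42.88 = 10.12, and the fine must be at least 10.12 dollars to wipe it out.

10.12 dollars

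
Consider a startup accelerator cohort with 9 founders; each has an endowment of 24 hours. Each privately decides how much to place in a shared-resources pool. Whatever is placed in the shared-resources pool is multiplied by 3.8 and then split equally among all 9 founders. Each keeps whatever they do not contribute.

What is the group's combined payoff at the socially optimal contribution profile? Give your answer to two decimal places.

Each contributed unit returns 3.800 to the group as a whole (0.4222 to each of 9 players), which exceeds 1, so the social optimum is full contribution: group total = 3.800 × 216 = 820.80.

820.80 hours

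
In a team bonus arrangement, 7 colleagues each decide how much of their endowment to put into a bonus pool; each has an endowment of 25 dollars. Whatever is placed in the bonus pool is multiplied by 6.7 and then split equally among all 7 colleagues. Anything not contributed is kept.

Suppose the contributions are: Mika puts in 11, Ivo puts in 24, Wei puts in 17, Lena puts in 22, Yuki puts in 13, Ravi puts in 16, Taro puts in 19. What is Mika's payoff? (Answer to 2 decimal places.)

130.77 dollars

Total contributed: 11 + 24 + 17 + 22 + 13 + 16 + 19 = 122.
Each receives 6.7 × 122 / 7 = 116.77 from the bonus pool.
Mika keeps 25 − 11 = 14, so Mika's payoff is 14 + 116.77 = 130.77.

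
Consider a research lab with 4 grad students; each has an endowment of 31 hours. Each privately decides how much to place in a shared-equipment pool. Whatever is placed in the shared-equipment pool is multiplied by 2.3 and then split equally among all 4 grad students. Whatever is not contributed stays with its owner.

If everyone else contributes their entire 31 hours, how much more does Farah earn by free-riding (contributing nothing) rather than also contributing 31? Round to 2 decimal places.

Switching from a contribution of 31 to 0 lets Farah keep an extra 31 hours, but lowers the shared-equipment pool by 31, which costs Farah their own share of that drop: 2.3/4 × 31 = 17.82.
Net gain = 31 − 17.82 = 13.18. The private return per contributed unit (0.5750) is below 1, so free-riding is indeed the best response regardless of what the others do.

13.18 hours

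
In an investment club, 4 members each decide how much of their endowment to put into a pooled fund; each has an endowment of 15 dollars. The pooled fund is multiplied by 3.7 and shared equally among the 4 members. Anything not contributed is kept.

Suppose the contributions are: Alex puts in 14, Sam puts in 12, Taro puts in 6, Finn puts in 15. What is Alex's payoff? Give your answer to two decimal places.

Total contributed: 14 + 12 + 6 + 15 = 47.
Each receives 3.7 × 47 / 4 = 43.48 from the pooled fund.
Alex keeps 15 − 14 = 1, so Alex's payoff is 1 + 43.48 = 44.48.

44.48 dollars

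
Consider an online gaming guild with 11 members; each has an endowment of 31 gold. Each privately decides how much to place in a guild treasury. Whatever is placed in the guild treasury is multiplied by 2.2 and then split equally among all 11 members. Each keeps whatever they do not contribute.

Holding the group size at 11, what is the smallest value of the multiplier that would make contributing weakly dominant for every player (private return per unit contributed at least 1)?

11

A contributed unit returns (multiplier)/11 to its contributor.
This reaches 1 exactly when the multiplier is 11.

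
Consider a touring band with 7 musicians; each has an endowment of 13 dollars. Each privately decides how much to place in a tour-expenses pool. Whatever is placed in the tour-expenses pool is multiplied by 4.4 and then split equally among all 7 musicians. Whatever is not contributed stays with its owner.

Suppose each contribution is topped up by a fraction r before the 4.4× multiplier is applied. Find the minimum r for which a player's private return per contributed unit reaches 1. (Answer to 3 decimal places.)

With matching at rate r, one contributed unit becomes (1 + r) in the tour-expenses pool and returns 4.4 × (1 + r) / 7 to the contributor.
Setting this equal to 1: 1 + r = 7/4.4 = 1.5909.
So the minimum matching rate is r = 1.5909 − 1 = 0.591.

0.591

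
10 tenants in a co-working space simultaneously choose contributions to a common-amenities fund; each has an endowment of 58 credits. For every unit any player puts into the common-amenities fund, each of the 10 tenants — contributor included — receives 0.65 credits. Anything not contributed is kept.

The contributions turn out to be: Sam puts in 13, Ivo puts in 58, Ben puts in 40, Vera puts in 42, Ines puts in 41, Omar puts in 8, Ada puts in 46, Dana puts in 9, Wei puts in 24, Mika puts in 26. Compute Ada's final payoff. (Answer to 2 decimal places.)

211.55 credits

Total contributed: 13 + 58 + 40 + 42 + 41 + 8 + 46 + 9 + 24 + 26 = 307.
Each receives 0.65 × 307 = 199.55 from the common-amenities fund.
Ada keeps 58 − 46 = 12, so Ada's payoff is 12 + 199.55 = 211.55.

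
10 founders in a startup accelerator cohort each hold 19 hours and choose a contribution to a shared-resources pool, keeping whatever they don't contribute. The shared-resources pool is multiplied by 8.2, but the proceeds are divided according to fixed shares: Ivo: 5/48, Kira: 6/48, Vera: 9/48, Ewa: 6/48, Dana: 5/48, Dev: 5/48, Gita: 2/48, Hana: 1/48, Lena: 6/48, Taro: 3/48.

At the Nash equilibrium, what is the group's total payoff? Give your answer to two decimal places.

A player with share s gets back 8.2·s per unit contributed, so full contribution is dominant for anyone with s > 1/8.2 = 0.1220 and zero contribution is dominant for anyone below.
Kira, Vera, Ewa and Lena clear that bar, contributing 19 each; the remaining 6 contribute 0. Total contributed: 76.
The shared-resources pool pays out 8.2 × 76 = 623.20 in total (split across the unequal shares, but the aggregate is all that matters for the group sum).
The 6 free-riders keep 19 each, adding 114. Group total = 114 + 623.20 = 737.20.

737.20 hours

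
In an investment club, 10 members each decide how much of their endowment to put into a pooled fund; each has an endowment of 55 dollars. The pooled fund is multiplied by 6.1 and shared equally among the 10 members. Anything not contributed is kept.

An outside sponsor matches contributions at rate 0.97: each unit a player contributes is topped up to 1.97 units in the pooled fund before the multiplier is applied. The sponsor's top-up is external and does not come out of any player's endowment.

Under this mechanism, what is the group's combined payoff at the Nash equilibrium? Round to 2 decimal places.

With the mechanism, a contributed unit returns 6.1 × 1.97 / 10 = 1.2017 per unit of net cost to the contributor — now above 1 — so contributing fully is weakly dominant for every player.
At the Nash equilibrium everyone contributes 55. Group total payoff = 6.1 × 1.97 × 550 = 6609.35.

6609.35 dollars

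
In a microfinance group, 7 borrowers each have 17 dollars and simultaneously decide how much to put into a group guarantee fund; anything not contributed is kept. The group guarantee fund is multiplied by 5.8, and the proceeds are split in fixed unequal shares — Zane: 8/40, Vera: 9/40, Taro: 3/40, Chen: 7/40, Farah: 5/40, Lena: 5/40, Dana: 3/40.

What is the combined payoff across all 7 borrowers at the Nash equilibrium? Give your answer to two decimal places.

A player with share s gets back 5.8·s per unit contributed, so full contribution is dominant for anyone with s > 1/5.8 = 0.1724 and zero contribution is dominant for anyone below.
Zane, Vera and Chen clear that bar, contributing 17 each; the remaining 4 contribute 0. Total contributed: 51.
The group guarantee fund pays out 5.8 × 51 = 295.80 in total (split across the unequal shares, but the aggregate is all that matters for the group sum).
The 4 free-riders keep 17 each, adding 68. Group total = 68 + 295.80 = 363.80.

363.80 dollars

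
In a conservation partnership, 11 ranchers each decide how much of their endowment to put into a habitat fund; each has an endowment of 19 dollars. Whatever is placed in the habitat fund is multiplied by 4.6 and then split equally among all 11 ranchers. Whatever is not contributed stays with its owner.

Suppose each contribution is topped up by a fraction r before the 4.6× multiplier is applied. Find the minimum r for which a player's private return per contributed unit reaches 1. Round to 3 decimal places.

With matching at rate r, one contributed unit becomes (1 + r) in the habitat fund and returns 4.6 × (1 + r) / 11 to the contributor.
Setting this equal to 1: 1 + r = 11/4.6 = 2.3913.
So the minimum matching rate is r = 2.3913 − 1 = 1.391.

1.391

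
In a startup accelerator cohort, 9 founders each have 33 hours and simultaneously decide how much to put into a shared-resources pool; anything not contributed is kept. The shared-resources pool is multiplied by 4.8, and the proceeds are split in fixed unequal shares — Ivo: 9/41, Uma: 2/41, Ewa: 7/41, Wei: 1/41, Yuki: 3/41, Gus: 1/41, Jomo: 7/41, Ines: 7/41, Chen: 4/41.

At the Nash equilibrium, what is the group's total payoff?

Each unit j contributes comes back to j as 4.8 × (j's share), so j prefers to contribute only if that share exceeds 1/4.8 = 0.2083; otherwise keeping the unit dominates.
The only share above 0.2083 is Ivo's 9/41, contributing 33; the remaining 8 contribute 0. Total contributed: 33.
The shared-resources pool pays out 4.8 × 33 = 158.40 in total (split across the unequal shares, but the aggregate is all that matters for the group sum).
The 8 free-riders keep 33 each, adding 264. Group total = 264 + 158.40 = 422.40.

422.40 hours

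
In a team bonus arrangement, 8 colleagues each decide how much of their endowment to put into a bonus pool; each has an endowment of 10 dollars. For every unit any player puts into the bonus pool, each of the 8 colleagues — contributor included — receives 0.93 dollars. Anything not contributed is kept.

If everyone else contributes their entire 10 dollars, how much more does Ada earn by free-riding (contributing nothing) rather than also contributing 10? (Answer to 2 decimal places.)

0.70 dollars

Switching from a contribution of 10 to 0 lets Ada keep an extra 10 dollars, but lowers the bonus pool by 10, which costs Ada their own share of that drop: 0.93 × 10 = 9.30.
Net gain = 10 − 9.30 = 0.70. The private return per contributed unit (0.93) is below 1, so free-riding is indeed the best response regardless of what the others do.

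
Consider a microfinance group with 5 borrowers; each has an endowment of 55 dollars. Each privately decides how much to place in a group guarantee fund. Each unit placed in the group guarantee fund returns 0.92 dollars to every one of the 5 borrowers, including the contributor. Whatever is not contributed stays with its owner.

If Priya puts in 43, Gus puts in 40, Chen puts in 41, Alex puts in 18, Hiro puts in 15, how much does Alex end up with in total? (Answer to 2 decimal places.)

Total contributed: 43 + 40 + 41 + 18 + 15 = 157.
Each receives 0.92 × 157 = 144.44 from the group guarantee fund.
Alex keeps 55 − 18 = 37, so Alex's payoff is 37 + 144.44 = 181.44.

181.44 dollars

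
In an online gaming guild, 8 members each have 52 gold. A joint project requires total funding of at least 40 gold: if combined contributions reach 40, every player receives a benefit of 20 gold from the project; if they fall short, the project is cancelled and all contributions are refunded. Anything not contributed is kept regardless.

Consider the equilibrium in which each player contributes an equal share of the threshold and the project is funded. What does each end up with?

Equal share of the threshold: 40/8 = 5.
At this profile no one gains by cutting their contribution: any cut drops the total below 40, the project is cancelled, contributions are refunded, and the deviator ends with 52, which is less than 52 − 5 + 20 = 67. Contributing more than 5 just wastes the excess. So contributing exactly 5 is a best response.
Each player's payoff: 52 − 5 + 20 = 67.

67 gold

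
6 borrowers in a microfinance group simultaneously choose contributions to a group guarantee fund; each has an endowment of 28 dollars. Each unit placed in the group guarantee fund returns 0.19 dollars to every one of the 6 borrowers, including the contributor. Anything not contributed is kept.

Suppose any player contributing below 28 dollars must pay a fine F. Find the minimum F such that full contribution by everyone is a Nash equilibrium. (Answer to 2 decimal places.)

22.68 dollars

Given the others contribute fully, the best deviation is to contribute 0 (any partial contribution still incurs the fine and gives up units whose private return 0.19 is below 1).
Deviating from 28 to 0 saves 28 dollars but forfeits the deviator's share of the drop in the group guarantee fund: 0.19 × 28 = 5.32.
So the deviation gain is 28 − 5.32 = 22.68, and the fine must be at least 22.68 dollars to wipe it out.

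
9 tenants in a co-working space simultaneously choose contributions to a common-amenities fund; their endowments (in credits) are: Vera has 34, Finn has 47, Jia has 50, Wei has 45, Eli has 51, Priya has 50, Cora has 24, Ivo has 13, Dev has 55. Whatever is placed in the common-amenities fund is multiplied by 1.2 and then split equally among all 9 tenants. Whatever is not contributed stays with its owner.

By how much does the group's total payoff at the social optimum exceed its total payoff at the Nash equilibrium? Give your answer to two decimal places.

The private return per contributed unit is 1.2/9 = 0.1333 < 1 for every player regardless of endowment, so the Nash equilibrium is zero contribution and the group total is Σ E_j = 34 + 47 + 50 + 45 + 51 + 50 + 24 + 13 + 55 = 369.
Each contributed unit returns 1.200 to the group, so the social optimum is full contribution by everyone: group total = 1.200 × 369 = 442.80.
Efficiency loss = (1.200 − 1) × 369 = 73.80.

73.80 credits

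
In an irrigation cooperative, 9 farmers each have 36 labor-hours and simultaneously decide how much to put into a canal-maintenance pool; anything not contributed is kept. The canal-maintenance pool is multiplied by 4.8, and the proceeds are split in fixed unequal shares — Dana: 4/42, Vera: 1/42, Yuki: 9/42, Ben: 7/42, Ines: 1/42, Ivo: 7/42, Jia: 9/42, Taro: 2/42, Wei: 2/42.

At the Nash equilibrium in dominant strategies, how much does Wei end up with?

52.46 labor-hours

A player with share s gets back 4.8·s per unit contributed, so full contribution is dominant for anyone with s > 1/4.8 = 0.2083 and zero contribution is dominant for anyone below.
Yuki and Jia are above the threshold, contributing 36 each; the remaining 7 contribute 0. Total contributed: 72.
Wei keeps 36 and receives 4.8 × 72 × 2/42 = 16.46 from the canal-maintenance pool, for a payoff of 52.46.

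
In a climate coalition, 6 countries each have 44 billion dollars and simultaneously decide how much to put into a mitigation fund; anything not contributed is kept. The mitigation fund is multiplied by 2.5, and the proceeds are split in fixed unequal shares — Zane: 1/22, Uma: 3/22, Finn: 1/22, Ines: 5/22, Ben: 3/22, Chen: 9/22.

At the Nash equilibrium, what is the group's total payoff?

Each unit j contributes comes back to j as 2.5 × (j's share), so j prefers to contribute only if that share exceeds 1/2.5 = 0.4000; otherwise keeping the unit dominates.
The only share above 0.4000 is Chen's 9/22, contributing 44; the remaining 5 contribute 0. Total contributed: 44.
The mitigation fund pays out 2.5 × 44 = 110.00 in total (split across the unequal shares, but the aggregate is all that matters for the group sum).
The 5 free-riders keep 44 each, adding 220. Group total = 220 + 110.00 = 330.00.

330.00 billion dollars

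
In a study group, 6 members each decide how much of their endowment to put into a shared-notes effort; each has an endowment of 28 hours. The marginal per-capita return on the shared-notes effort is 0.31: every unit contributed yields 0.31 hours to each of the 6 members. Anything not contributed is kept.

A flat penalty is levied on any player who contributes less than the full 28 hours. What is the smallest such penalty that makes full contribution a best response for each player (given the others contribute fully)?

19.32 hours

Given the others contribute fully, the best deviation is to contribute 0 (any partial contribution still incurs the fine and gives up units whose private return 0.31 is below 1).
Deviating from 28 to 0 saves 28 hours but forfeits the deviator's share of the drop in the shared-notes effort: 0.31 × 28 = 8.68.
So the deviation gain is 28 − 8.68 = 19.32, and the fine must be at least 19.32 hours to wipe it out.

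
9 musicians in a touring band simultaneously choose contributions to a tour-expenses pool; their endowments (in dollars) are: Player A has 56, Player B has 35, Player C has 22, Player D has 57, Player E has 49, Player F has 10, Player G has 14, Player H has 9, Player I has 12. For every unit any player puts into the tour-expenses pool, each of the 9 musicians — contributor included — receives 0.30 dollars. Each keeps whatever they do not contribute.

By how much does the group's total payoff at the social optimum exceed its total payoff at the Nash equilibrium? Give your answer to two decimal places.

The private return per contributed unit is 0.30 < 1 for everyone, so the Nash equilibrium is zero contribution and the group total is Σ E_j = 56 + 35 + 22 + 57 + 49 + 10 + 14 + 9 + 12 = 264.
Each contributed unit returns 2.700 to the group, so the social optimum is full contribution by everyone: group total = 2.700 × 264 = 712.80.
Efficiency loss = (2.700 − 1) × 264 = 448.80.

448.80 dollars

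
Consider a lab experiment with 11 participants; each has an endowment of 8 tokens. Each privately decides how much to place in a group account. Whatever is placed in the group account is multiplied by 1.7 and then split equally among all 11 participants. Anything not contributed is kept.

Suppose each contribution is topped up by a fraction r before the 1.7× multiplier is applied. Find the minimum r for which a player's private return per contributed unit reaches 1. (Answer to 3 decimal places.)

With matching at rate r, one contributed unit becomes (1 + r) in the group account and returns 1.7 × (1 + r) / 11 to the contributor.
Setting this equal to 1: 1 + r = 11/1.7 = 6.4706.
So the minimum matching rate is r = 6.4706 − 1 = 5.471.

5.471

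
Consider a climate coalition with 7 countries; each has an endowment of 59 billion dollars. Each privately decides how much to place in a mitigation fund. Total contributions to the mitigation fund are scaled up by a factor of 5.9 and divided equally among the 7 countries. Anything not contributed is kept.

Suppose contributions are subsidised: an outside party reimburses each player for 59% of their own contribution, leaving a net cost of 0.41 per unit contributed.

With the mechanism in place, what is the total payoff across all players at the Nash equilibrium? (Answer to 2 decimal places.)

With the mechanism, a contributed unit returns (5.9/7) / 0.41 = 2.0557 per unit of net cost to the contributor — now above 1 — so contributing fully is weakly dominant for every player.
So the Nash equilibrium is full contribution by all 7; the group earns 7 × (59 × 0.59 + 5.9 × 59) = 2680.37.

2680.37 billion dollars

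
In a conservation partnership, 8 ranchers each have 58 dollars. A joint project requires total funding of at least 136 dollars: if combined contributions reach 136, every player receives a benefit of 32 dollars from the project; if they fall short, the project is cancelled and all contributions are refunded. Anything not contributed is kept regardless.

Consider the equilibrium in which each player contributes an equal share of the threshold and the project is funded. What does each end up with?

73 dollars

Equal share of the threshold: 136/8 = 17.
At this profile no one gains by cutting their contribution: any cut drops the total below 136, the project is cancelled, contributions are refunded, and the deviator ends with 58, which is less than 58 − 17 + 32 = 73. Contributing more than 17 just wastes the excess. So contributing exactly 17 is a best response.
Each player's payoff: 58 − 17 + 32 = 73.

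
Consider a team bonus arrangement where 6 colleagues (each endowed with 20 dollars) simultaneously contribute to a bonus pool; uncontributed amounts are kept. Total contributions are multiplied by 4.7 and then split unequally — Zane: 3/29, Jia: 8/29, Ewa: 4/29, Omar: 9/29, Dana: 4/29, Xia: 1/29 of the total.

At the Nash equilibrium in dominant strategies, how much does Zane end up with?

39.45 dollars

Player j's private return per contributed unit is 4.7 × (j's share). Contributing is weakly dominant for j when that share is at least 1/4.7 = 0.2128, and contributing 0 is dominant otherwise.
Jia and Omar are above the threshold, contributing 20 each; the remaining 4 contribute 0. Total contributed: 40.
Zane keeps 20 and receives 4.7 × 40 × 3/29 = 19.45 from the bonus pool, for a payoff of 39.45.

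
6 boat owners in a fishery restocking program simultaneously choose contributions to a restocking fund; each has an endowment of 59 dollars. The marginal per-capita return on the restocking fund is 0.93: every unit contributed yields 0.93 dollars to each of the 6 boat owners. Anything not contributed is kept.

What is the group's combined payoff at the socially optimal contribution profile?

1975.32 dollars

Each contributed unit returns 5.580 to the group as a whole (0.93 to each of 6 players), which exceeds 1, so the social optimum is full contribution: group total = 5.580 × 354 = 1975.32.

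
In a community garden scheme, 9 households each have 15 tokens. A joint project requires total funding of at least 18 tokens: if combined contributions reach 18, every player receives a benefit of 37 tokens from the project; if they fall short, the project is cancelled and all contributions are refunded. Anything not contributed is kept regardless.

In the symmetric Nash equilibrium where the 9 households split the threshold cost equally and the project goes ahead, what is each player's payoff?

Equal share of the threshold: 18/9 = 2.
At this profile no one gains by cutting their contribution: any cut drops the total below 18, the project is cancelled, contributions are refunded, and the deviator ends with 15, which is less than 15 − 2 + 37 = 50. Contributing more than 2 just wastes the excess. So contributing exactly 2 is a best response.
Each player's payoff: 15 − 2 + 37 = 50.

50 tokens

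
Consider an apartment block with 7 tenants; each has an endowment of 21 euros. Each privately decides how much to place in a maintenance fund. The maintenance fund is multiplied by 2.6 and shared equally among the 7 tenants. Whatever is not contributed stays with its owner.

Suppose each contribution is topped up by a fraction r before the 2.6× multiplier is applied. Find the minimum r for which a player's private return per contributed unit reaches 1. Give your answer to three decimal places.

With matching at rate r, one contributed unit becomes (1 + r) in the maintenance fund and returns 2.6 × (1 + r) / 7 to the contributor.
Setting this equal to 1: 1 + r = 7/2.6 = 2.6923.
So the minimum matching rate is r = 2.6923 − 1 = 1.692.

1.692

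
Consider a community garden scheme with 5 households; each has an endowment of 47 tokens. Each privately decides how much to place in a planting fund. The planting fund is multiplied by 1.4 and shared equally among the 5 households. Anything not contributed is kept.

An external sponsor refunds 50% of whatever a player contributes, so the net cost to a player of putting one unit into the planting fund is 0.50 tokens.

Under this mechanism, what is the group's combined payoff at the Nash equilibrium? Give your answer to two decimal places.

With the mechanism, a contributed unit returns (1.4/5) / 0.50 = 0.5600 per unit of net cost — still below 1 — so contributing 0 remains dominant for every player.
Everyone keeps their endowment and the group total is 5 × 47 = 235.

235.00 tokens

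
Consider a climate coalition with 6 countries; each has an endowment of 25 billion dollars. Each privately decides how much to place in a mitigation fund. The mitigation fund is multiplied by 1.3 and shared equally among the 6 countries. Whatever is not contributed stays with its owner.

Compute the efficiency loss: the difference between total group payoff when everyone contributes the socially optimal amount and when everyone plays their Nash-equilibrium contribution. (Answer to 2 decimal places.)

Each contributed unit returns 1.3/6 = 0.2167 to its contributor — below 1 — so contributing 0 is dominant for every player. At the Nash equilibrium everyone keeps their 25, and the group total is 6 × 25 = 150.
Each contributed unit returns 1.300 to the group as a whole (0.2167 to each of 6 players), which exceeds 1, so the social optimum is full contribution: group total = 1.300 × 150 = 195.00.
Efficiency loss = 195.00 − 150 = 45.00.

45.00 billion dollars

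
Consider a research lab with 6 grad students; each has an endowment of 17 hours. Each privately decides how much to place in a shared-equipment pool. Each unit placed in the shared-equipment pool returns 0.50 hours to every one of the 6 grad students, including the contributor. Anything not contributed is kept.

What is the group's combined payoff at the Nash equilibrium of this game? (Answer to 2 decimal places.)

102.00 hours

The private return per contributed unit is 0.50 < 1, so contributing 0 is dominant for every player. At the Nash equilibrium everyone keeps their 17, and the group total is 6 × 17 = 102.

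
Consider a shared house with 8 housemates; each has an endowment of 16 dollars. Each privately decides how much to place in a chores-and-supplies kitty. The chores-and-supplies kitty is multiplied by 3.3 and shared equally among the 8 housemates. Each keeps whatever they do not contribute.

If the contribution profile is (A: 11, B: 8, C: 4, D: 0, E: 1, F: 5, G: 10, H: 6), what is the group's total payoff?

Total contributed: 11 + 8 + 4 + 0 + 1 + 5 + 10 + 6 = 45; total kept: 8 × 16 − 45 = 83.
The chores-and-supplies kitty pays out 3.3 × 45 = 148.50 in aggregate.
Group total = 83 + 148.50 = 231.50.

231.50 dollars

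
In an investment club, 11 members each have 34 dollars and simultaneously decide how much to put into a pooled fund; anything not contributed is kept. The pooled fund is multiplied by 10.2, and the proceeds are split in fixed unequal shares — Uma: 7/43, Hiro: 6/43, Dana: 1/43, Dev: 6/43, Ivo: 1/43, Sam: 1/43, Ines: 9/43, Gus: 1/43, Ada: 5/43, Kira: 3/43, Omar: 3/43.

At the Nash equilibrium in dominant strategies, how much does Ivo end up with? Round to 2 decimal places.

74.33 dollars

For player j, contributing a unit is worthwhile iff 10.2 × (j's share) ≥ 1, i.e. iff j's share is at least 0.0980.
The shares above 0.0980 belong to Uma, Hiro, Dev, Ines and Ada, contributing 34 each; the remaining 6 contribute 0. Total contributed: 170.
Ivo keeps 34 and receives 10.2 × 170 × 1/43 = 40.33 from the pooled fund, for a payoff of 74.33.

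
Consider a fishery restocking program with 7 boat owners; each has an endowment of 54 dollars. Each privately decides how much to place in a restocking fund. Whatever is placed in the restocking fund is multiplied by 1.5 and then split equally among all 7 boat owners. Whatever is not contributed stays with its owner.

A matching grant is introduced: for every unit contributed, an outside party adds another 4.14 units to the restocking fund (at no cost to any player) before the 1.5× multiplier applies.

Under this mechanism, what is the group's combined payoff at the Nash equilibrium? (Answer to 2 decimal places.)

Under the mechanism each unit contributed yields 1.5 × 5.14 / 7 = 1.1014 back to its contributor per unit of net cost, which exceeds 1, making full contribution the dominant choice for everyone.
At the Nash equilibrium everyone contributes 54. Group total payoff = 1.5 × 5.14 × 378 = 2914.38.

2914.38 dollars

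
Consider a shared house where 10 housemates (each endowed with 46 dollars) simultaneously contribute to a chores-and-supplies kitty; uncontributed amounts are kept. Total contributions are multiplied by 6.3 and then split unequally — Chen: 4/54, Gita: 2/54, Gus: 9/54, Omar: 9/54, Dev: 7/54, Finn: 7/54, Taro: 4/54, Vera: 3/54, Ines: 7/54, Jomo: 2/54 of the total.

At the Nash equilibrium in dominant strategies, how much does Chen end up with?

88.93 dollars

Player j's private return per contributed unit is 6.3 × (j's share). Contributing is weakly dominant for j when that share is at least 1/6.3 = 0.1587, and contributing 0 is dominant otherwise.
Gus and Omar are above the threshold, contributing 46 each; the remaining 8 contribute 0. Total contributed: 92.
Chen keeps 46 and receives 6.3 × 92 × 4/54 = 42.93 from the chores-and-supplies kitty, for a payoff of 88.93.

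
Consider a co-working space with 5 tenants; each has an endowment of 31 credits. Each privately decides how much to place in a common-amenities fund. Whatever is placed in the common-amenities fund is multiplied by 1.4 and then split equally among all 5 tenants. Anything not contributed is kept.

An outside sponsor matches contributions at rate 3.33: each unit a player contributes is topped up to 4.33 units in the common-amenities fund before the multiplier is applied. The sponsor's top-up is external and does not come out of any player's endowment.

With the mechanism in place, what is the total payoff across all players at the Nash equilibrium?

Under the mechanism each unit contributed yields 1.4 × 4.33 / 5 = 1.2124 back to its contributor per unit of net cost, which exceeds 1, making full contribution the dominant choice for everyone.
So the Nash equilibrium is full contribution by all 5; the group earns 1.4 × 4.33 × 155 = 939.61.

939.61 credits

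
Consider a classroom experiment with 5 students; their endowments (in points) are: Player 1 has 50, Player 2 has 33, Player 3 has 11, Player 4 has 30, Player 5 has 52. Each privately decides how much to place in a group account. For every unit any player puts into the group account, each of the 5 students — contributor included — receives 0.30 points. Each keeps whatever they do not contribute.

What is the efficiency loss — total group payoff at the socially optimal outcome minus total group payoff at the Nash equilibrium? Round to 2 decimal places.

The private return per contributed unit is 0.30 < 1 for everyone, so the Nash equilibrium is zero contribution and the group total is Σ E_j = 50 + 33 + 11 + 30 + 52 = 176.
Each contributed unit returns 1.500 to the group, so the social optimum is full contribution by everyone: group total = 1.500 × 176 = 264.00.
Efficiency loss = (1.500 − 1) × 176 = 88.00.

88.00 points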